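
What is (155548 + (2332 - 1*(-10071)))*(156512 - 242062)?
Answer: -14368208050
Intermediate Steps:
(155548 + (2332 - 1*(-10071)))*(156512 - 242062) = (155548 + (2332 + 10071))*(-85550) = (155548 + 12403)*(-85550) = 167951*(-85550) = -14368208050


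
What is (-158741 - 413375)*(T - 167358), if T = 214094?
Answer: -26738413376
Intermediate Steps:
(-158741 - 413375)*(T - 167358) = (-158741 - 413375)*(214094 - 167358) = -572116*46736 = -26738413376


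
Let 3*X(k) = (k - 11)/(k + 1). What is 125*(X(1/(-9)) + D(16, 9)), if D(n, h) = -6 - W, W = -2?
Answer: -6125/6 ≈ -1020.8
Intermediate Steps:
D(n, h) = -4 (D(n, h) = -6 - 1*(-2) = -6 + 2 = -4)
X(k) = (-11 + k)/(3*(1 + k)) (X(k) = ((k - 11)/(k + 1))/3 = ((-11 + k)/(1 + k))/3 = (-11 + k)/(3*(1 + k)))
125*(X(1/(-9)) + D(16, 9)) = 125*((-11 + 1/(-9))/(3*(1 + 1/(-9))) - 4) = 125*((-11 - ⅑)/(3*(1 - ⅑)) - 4) = 125*((⅓)*(-100/9)/(8/9) - 4) = 125*((⅓)*(9/8)*(-100/9) - 4) = 125*(-25/6 - 4) = 125*(-49/6) = -6125/6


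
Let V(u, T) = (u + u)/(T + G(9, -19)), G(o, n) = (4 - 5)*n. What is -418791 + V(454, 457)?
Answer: -49835902/119 ≈ -4.1879e+5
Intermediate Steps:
G(o, n) = -n
V(u, T) = 2*u/(19 + T) (V(u, T) = (u + u)/(T - 1*(-19)) = (2*u)/(T + 19) = (2*u)/(19 + T) = 2*u/(19 + T))
-418791 + V(454, 457) = -418791 + 2*454/(19 + 457) = -418791 + 2*454/476 = -418791 + 2*454*(1/476) = -418791 + 227/119 = -49835902/119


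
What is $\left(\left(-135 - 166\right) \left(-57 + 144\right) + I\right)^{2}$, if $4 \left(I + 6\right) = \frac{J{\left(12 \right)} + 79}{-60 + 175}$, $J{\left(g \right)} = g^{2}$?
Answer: $\frac{145167725782249}{211600} \approx 6.8605 \cdot 10^{8}$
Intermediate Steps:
$I = - \frac{2537}{460}$ ($I = -6 + \frac{\left(12^{2} + 79\right) \frac{1}{-60 + 175}}{4} = -6 + \frac{\left(144 + 79\right) \frac{1}{115}}{4} = -6 + \frac{223 \cdot \frac{1}{115}}{4} = -6 + \frac{1}{4} \cdot \frac{223}{115} = -6 + \frac{223}{460} = - \frac{2537}{460} \approx -5.5152$)
$\left(\left(-135 - 166\right) \left(-57 + 144\right) + I\right)^{2} = \left(\left(-135 - 166\right) \left(-57 + 144\right) - \frac{2537}{460}\right)^{2} = \left(\left(-301\right) 87 - \frac{2537}{460}\right)^{2} = \left(-26187 - \frac{2537}{460}\right)^{2} = \left(- \frac{12048557}{460}\right)^{2} = \frac{145167725782249}{211600}$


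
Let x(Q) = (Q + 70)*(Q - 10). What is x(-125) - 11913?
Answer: -4488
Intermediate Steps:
x(Q) = (-10 + Q)*(70 + Q) (x(Q) = (70 + Q)*(-10 + Q) = (-10 + Q)*(70 + Q))
x(-125) - 11913 = (-700 + (-125)**2 + 60*(-125)) - 11913 = (-700 + 15625 - 7500) - 11913 = 7425 - 11913 = -4488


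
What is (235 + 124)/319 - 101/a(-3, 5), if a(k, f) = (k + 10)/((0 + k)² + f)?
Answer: -64079/319 ≈ -200.87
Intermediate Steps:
a(k, f) = (10 + k)/(f + k²) (a(k, f) = (10 + k)/(k² + f) = (10 + k)/(f + k²))
(235 + 124)/319 - 101/a(-3, 5) = (235 + 124)/319 - 101*(5 + (-3)²)/(10 - 3) = 359*(1/319) - 101/(7/(5 + 9)) = 359/319 - 101/(7/14) = 359/319 - 101/((1/14)*7) = 359/319 - 101/½ = 359/319 - 101*2 = 359/319 - 202 = -64079/319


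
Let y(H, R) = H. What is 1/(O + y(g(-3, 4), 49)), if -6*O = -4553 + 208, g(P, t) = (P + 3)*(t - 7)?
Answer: 6/4345 ≈ 0.0013809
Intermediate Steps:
g(P, t) = (-7 + t)*(3 + P) (g(P, t) = (3 + P)*(-7 + t) = (-7 + t)*(3 + P))
O = 4345/6 (O = -(-4553 + 208)/6 = -1/6*(-4345) = 4345/6 ≈ 724.17)
1/(O + y(g(-3, 4), 49)) = 1/(4345/6 + (-21 - 7*(-3) + 3*4 - 3*4)) = 1/(4345/6 + (-21 + 21 + 12 - 12)) = 1/(4345/6 + 0) = 1/(4345/6) = 6/4345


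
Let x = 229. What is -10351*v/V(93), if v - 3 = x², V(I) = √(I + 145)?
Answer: -38774846*√238/17 ≈ -3.5188e+7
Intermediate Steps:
V(I) = √(145 + I)
v = 52444 (v = 3 + 229² = 3 + 52441 = 52444)
-10351*v/V(93) = -10351*52444/√(145 + 93) = -10351*3746*√238/17 = -38774846*√238/17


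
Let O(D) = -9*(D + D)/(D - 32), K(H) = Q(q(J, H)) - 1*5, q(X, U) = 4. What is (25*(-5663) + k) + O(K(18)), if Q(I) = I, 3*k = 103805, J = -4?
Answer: -3530138/33 ≈ -1.0697e+5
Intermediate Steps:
k = 103805/3 (k = (⅓)*103805 = 103805/3 ≈ 34602.)
K(H) = -1 (K(H) = 4 - 1*5 = 4 - 5 = -1)
O(D) = -18*D/(-32 + D) (O(D) = -9*2*D/(-32 + D) = -18*D/(-32 + D))
(25*(-5663) + k) + O(K(18)) = (25*(-5663) + 103805/3) - 18*(-1)/(-32 - 1) = (-141575 + 103805/3) - 18*(-1)/(-33) = -320920/3 - 18*(-1)*(-1/33) = -320920/3 - 6/11 = -3530138/33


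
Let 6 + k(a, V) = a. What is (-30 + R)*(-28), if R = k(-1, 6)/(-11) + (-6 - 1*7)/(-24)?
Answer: 53263/66 ≈ 807.02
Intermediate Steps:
k(a, V) = -6 + a
R = 311/264 (R = (-6 - 1)/(-11) + (-6 - 1*7)/(-24) = -7*(-1/11) + (-6 - 7)*(-1/24) = 7/11 - 13*(-1/24) = 7/11 + 13/24 = 311/264 ≈ 1.1780)
(-30 + R)*(-28) = (-30 + 311/264)*(-28) = -7609/264*(-28) = 53263/66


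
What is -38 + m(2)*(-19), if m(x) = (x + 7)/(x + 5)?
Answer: -437/7 ≈ -62.429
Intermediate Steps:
m(x) = (7 + x)/(5 + x)
-38 + m(2)*(-19) = -38 + ((7 + 2)/(5 + 2))*(-19) = -38 + (9/7)*(-19) = -38 - 171/7 = -437/7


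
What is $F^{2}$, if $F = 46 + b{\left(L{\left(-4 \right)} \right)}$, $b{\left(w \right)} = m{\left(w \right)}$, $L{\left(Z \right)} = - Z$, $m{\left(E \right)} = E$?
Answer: $2500$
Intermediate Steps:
$b{\left(w \right)} = w$
$F = 50$ ($F = 46 - -4 = 46 + 4 = 50$)
$F^{2} = 50^{2} = 2500$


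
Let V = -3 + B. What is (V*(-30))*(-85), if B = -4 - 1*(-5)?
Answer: -5100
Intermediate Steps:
B = 1 (B = -4 + 5 = 1)
V = -2 (V = -3 + 1 = -2)
(V*(-30))*(-85) = -2*(-30)*(-85) = 60*(-85) = -5100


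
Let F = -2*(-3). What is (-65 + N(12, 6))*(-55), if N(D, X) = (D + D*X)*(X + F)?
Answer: -51865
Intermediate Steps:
F = 6
N(D, X) = (6 + X)*(D + D*X) (N(D, X) = (D + D*X)*(X + 6) = (D + D*X)*(6 + X) = (6 + X)*(D + D*X))
(-65 + N(12, 6))*(-55) = (-65 + 12*(6 + 6**2 + 7*6))*(-55) = (-65 + 12*(6 + 36 + 42))*(-55) = (-65 + 12*84)*(-55) = (-65 + 1008)*(-55) = 943*(-55) = -51865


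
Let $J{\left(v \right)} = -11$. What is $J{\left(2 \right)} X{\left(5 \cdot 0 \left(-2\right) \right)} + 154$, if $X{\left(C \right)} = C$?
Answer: $154$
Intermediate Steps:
$J{\left(2 \right)} X{\left(5 \cdot 0 \left(-2\right) \right)} + 154 = - 11 \cdot 5 \cdot 0 \left(-2\right) + 154 = - 11 \cdot 0 \left(-2\right) + 154 = \left(-11\right) 0 + 154 = 0 + 154 = 154$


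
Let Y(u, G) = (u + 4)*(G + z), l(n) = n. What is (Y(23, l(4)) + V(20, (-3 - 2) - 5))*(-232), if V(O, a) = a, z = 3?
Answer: -41528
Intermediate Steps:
Y(u, G) = (3 + G)*(4 + u) (Y(u, G) = (u + 4)*(G + 3) = (4 + u)*(3 + G) = (3 + G)*(4 + u))
(Y(23, l(4)) + V(20, (-3 - 2) - 5))*(-232) = ((12 + 3*23 + 4*4 + 4*23) + ((-3 - 2) - 5))*(-232) = ((12 + 69 + 16 + 92) + (-5 - 5))*(-232) = (189 - 10)*(-232) = 179*(-232) = -41528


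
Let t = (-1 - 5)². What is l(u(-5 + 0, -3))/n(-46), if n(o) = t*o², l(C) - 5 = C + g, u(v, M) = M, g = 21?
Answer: 1/3312 ≈ 0.00030193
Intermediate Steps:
t = 36 (t = (-6)² = 36)
l(C) = 26 + C (l(C) = 5 + (C + 21) = 5 + (21 + C) = 26 + C)
n(o) = 36*o²
l(u(-5 + 0, -3))/n(-46) = (26 - 3)/((36*(-46)²)) = 23/((36*2116)) = 23/76176 = 23*(1/76176) = 1/3312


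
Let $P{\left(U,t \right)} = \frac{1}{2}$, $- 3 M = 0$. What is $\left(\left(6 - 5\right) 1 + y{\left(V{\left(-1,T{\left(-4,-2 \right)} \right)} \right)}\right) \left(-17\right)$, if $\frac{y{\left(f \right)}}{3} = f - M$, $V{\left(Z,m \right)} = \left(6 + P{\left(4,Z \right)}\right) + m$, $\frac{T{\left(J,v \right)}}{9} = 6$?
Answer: $- \frac{6205}{2} \approx -3102.5$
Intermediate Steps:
$M = 0$ ($M = \left(- \frac{1}{3}\right) 0 = 0$)
$P{\left(U,t \right)} = \frac{1}{2}$
$T{\left(J,v \right)} = 54$ ($T{\left(J,v \right)} = 9 \cdot 6 = 54$)
$V{\left(Z,m \right)} = \frac{13}{2} + m$ ($V{\left(Z,m \right)} = \left(6 + \frac{1}{2}\right) + m = \frac{13}{2} + m$)
$y{\left(f \right)} = 3 f$ ($y{\left(f \right)} = 3 \left(f - 0\right) = 3 \left(f + 0\right) = 3 f$)
$\left(\left(6 - 5\right) 1 + y{\left(V{\left(-1,T{\left(-4,-2 \right)} \right)} \right)}\right) \left(-17\right) = \left(\left(6 - 5\right) 1 + 3 \left(\frac{13}{2} + 54\right)\right) \left(-17\right) = \left(1 \cdot 1 + 3 \cdot \frac{121}{2}\right) \left(-17\right) = \left(1 + \frac{363}{2}\right) \left(-17\right) = \frac{365}{2} \left(-17\right) = - \frac{6205}{2}$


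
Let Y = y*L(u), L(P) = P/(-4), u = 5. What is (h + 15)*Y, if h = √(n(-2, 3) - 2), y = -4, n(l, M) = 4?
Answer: 75 + 5*√2 ≈ 82.071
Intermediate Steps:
L(P) = -P/4 (L(P) = P*(-¼) = -P/4)
h = √2 (h = √(4 - 2) = √2 ≈ 1.4142)
Y = 5 (Y = -(-1)*5 = -4*(-5/4) = 5)
(h + 15)*Y = (√2 + 15)*5 = (15 + √2)*5 = 75 + 5*√2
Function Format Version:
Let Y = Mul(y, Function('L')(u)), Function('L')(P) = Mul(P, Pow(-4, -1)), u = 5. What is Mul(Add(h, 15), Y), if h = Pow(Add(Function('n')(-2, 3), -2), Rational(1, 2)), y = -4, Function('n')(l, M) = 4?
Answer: Add(75, Mul(5, Pow(2, Rational(1, 2)))) ≈ 82.071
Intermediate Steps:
Function('L')(P) = Mul(Rational(-1, 4), P) (Function('L')(P) = Mul(P, Rational(-1, 4)) = Mul(Rational(-1, 4), P))
h = Pow(2, Rational(1, 2)) (h = Pow(Add(4, -2), Rational(1, 2)) = Pow(2, Rational(1, 2)) ≈ 1.4142)
Y = 5 (Y = Mul(-4, Mul(Rational(-1, 4), 5)) = Mul(-4, Rational(-5, 4)) = 5)
Mul(Add(h, 15), Y) = Mul(Add(Pow(2, Rational(1, 2)), 15), 5) = Mul(Add(15, Pow(2, Rational(1, 2))), 5) = Add(75, Mul(5, Pow(2, Rational(1, 2))))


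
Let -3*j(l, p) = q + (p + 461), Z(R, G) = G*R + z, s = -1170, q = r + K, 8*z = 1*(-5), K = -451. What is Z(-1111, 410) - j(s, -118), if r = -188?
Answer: -10934623/24 ≈ -4.5561e+5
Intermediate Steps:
z = -5/8 (z = (1*(-5))/8 = (⅛)*(-5) = -5/8 ≈ -0.62500)
q = -639 (q = -188 - 451 = -639)
Z(R, G) = -5/8 + G*R (Z(R, G) = G*R - 5/8 = -5/8 + G*R)
j(l, p) = 178/3 - p/3 (j(l, p) = -(-639 + (p + 461))/3 = -(-639 + (461 + p))/3 = -(-178 + p)/3 = 178/3 - p/3)
Z(-1111, 410) - j(s, -118) = (-5/8 + 410*(-1111)) - (178/3 - ⅓*(-118)) = (-5/8 - 455510) - (178/3 + 118/3) = -3644085/8 - 1*296/3 = -3644085/8 - 296/3 = -10934623/24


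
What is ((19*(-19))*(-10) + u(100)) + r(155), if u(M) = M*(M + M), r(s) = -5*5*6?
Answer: 23460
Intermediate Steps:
r(s) = -150 (r(s) = -25*6 = -150)
u(M) = 2*M² (u(M) = M*(2*M) = 2*M²)
((19*(-19))*(-10) + u(100)) + r(155) = ((19*(-19))*(-10) + 2*100²) - 150 = (-361*(-10) + 2*10000) - 150 = (3610 + 20000) - 150 = 23610 - 150 = 23460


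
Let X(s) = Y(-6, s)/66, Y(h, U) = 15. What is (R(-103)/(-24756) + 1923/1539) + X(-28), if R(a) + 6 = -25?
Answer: 68826353/46566036 ≈ 1.4780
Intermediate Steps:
R(a) = -31 (R(a) = -6 - 25 = -31)
X(s) = 5/22 (X(s) = 15/66 = 15*(1/66) = 5/22)
(R(-103)/(-24756) + 1923/1539) + X(-28) = (-31/(-24756) + 1923/1539) + 5/22 = (-31*(-1/24756) + 1923*(1/1539)) + 5/22 = (31/24756 + 641/513) + 5/22 = 5294833/4233276 + 5/22 = 68826353/46566036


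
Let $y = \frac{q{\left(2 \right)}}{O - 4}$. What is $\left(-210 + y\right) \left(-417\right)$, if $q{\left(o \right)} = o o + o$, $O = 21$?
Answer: $\frac{1486188}{17} \approx 87423.0$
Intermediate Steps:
$q{\left(o \right)} = o + o^{2}$ ($q{\left(o \right)} = o^{2} + o = o + o^{2}$)
$y = \frac{6}{17}$ ($y = \frac{2 \left(1 + 2\right)}{21 - 4} = \frac{2 \cdot 3}{17} = 6 \cdot \frac{1}{17} = \frac{6}{17} \approx 0.35294$)
$\left(-210 + y\right) \left(-417\right) = \left(-210 + \frac{6}{17}\right) \left(-417\right) = \left(- \frac{3564}{17}\right) \left(-417\right) = \frac{1486188}{17}$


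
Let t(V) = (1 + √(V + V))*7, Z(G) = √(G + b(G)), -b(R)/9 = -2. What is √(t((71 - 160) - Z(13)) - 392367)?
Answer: √(-392360 + 7*√2*√(-89 - √31)) ≈ 0.077 + 626.39*I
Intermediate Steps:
b(R) = 18 (b(R) = -9*(-2) = 18)
Z(G) = √(18 + G) (Z(G) = √(G + 18) = √(18 + G))
t(V) = 7 + 7*√2*√V (t(V) = (1 + √(2*V))*7 = (1 + √2*√V)*7 = 7 + 7*√2*√V)
√(t((71 - 160) - Z(13)) - 392367) = √((7 + 7*√2*√((71 - 160) - √(18 + 13))) - 392367) = √((7 + 7*√2*√(-89 - √31)) - 392367) = √(-392360 + 7*√2*√(-89 - √31))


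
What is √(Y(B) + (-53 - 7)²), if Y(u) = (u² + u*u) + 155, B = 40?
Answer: √6955 ≈ 83.397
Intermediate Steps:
Y(u) = 155 + 2*u² (Y(u) = (u² + u²) + 155 = 2*u² + 155 = 155 + 2*u²)
√(Y(B) + (-53 - 7)²) = √((155 + 2*40²) + (-53 - 7)²) = √((155 + 2*1600) + (-60)²) = √((155 + 3200) + 3600) = √(3355 + 3600) = √6955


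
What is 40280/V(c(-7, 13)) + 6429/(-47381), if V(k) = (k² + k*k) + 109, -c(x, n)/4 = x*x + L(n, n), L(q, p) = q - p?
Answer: 1413852991/3645541521 ≈ 0.38783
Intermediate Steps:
c(x, n) = -4*x² (c(x, n) = -4*(x*x + (n - n)) = -4*(x² + 0) = -4*x²)
V(k) = 109 + 2*k² (V(k) = (k² + k²) + 109 = 2*k² + 109 = 109 + 2*k²)
40280/V(c(-7, 13)) + 6429/(-47381) = 40280/(109 + 2*(-4*(-7)²)²) + 6429/(-47381) = 40280/(109 + 2*(-4*49)²) + 6429*(-1/47381) = 40280/(109 + 2*(-196)²) - 6429/47381 = 40280/(109 + 2*38416) - 6429/47381 = 40280/(109 + 76832) - 6429/47381 = 40280/76941 - 6429/47381 = 1413852991/3645541521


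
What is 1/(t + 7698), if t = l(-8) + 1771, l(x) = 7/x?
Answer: 8/75745 ≈ 0.00010562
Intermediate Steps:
t = 14161/8 (t = 7/(-8) + 1771 = 7*(-⅛) + 1771 = -7/8 + 1771 = 14161/8 ≈ 1770.1)
1/(t + 7698) = 1/(14161/8 + 7698) = 1/(75745/8) = 8/75745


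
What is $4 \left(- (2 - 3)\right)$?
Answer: $4$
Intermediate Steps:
$4 \left(- (2 - 3)\right) = 4 \left(\left(-1\right) \left(-1\right)\right) = 4 \cdot 1 = 4$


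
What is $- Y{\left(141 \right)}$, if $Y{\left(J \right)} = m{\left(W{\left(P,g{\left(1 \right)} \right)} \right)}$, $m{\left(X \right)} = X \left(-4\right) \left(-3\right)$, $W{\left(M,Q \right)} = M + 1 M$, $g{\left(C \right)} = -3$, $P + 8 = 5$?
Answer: $72$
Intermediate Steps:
$P = -3$ ($P = -8 + 5 = -3$)
$W{\left(M,Q \right)} = 2 M$ ($W{\left(M,Q \right)} = M + M = 2 M$)
$m{\left(X \right)} = 12 X$ ($m{\left(X \right)} = - 4 X \left(-3\right) = 12 X$)
$Y{\left(J \right)} = -72$ ($Y{\left(J \right)} = 12 \cdot 2 \left(-3\right) = 12 \left(-6\right) = -72$)
$- Y{\left(141 \right)} = \left(-1\right) \left(-72\right) = 72$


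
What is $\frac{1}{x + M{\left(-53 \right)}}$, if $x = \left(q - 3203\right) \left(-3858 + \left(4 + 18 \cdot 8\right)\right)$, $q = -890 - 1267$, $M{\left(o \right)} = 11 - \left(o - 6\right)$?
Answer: $\frac{1}{19885670} \approx 5.0287 \cdot 10^{-8}$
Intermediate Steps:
$M{\left(o \right)} = 17 - o$ ($M{\left(o \right)} = 11 - \left(-6 + o\right) = 17 - o$)
$q = -2157$
$x = 19885600$ ($x = \left(-2157 - 3203\right) \left(-3858 + \left(4 + 18 \cdot 8\right)\right) = - 5360 \left(-3858 + \left(4 + 144\right)\right) = - 5360 \left(-3858 + 148\right) = \left(-5360\right) \left(-3710\right) = 19885600$)
$\frac{1}{x + M{\left(-53 \right)}} = \frac{1}{19885600 + \left(17 - -53\right)} = \frac{1}{19885600 + \left(17 + 53\right)} = \frac{1}{19885600 + 70} = \frac{1}{19885670}$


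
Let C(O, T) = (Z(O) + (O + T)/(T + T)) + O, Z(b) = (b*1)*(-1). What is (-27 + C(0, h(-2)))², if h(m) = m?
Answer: 2809/4 ≈ 702.25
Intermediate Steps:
Z(b) = -b (Z(b) = b*(-1) = -b)
C(O, T) = (O + T)/(2*T) (C(O, T) = (-O + (O + T)/(T + T)) + O = (-O + (O + T)/((2*T))) + O = (-O + (O + T)*(1/(2*T))) + O = (-O + (O + T)/(2*T)) + O = (O + T)/(2*T))
(-27 + C(0, h(-2)))² = (-27 + (½)*(0 - 2)/(-2))² = (-27 + (½)*(-½)*(-2))² = (-27 + ½)² = (-53/2)² = 2809/4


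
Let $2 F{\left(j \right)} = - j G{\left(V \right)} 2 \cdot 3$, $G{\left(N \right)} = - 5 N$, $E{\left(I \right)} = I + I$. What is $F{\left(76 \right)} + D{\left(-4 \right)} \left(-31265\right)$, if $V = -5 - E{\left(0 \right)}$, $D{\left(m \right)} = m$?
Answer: $119360$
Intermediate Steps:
$E{\left(I \right)} = 2 I$
$V = -5$ ($V = -5 - 2 \cdot 0 = -5 - 0 = -5 + 0 = -5$)
$F{\left(j \right)} = - 75 j$ ($F{\left(j \right)} = \frac{- j \left(-5\right) \left(-5\right) 2 \cdot 3}{2} = \frac{- j 25 \cdot 2 \cdot 3}{2} = \frac{- j 50 \cdot 3}{2} = \frac{- j 150}{2} = \frac{\left(-150\right) j}{2} = - 75 j$)
$F{\left(76 \right)} + D{\left(-4 \right)} \left(-31265\right) = \left(-75\right) 76 - -125060 = -5700 + 125060 = 119360$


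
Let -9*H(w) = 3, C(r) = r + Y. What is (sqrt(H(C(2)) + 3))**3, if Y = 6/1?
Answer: 16*sqrt(6)/9 ≈ 4.3546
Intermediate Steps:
Y = 6 (Y = 6*1 = 6)
C(r) = 6 + r (C(r) = r + 6 = 6 + r)
H(w) = -1/3 (H(w) = -1/9*3 = -1/3)
(sqrt(H(C(2)) + 3))**3 = (sqrt(-1/3 + 3))**3 = (sqrt(8/3))**3 = (2*sqrt(6)/3)**3 = 16*sqrt(6)/9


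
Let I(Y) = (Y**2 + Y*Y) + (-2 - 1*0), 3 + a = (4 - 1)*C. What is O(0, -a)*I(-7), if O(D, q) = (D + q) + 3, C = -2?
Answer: 1152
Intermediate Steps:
a = -9 (a = -3 + (4 - 1)*(-2) = -3 + 3*(-2) = -3 - 6 = -9)
O(D, q) = 3 + D + q
I(Y) = -2 + 2*Y**2 (I(Y) = (Y**2 + Y**2) + (-2 + 0) = 2*Y**2 - 2 = -2 + 2*Y**2)
O(0, -a)*I(-7) = (3 + 0 - 1*(-9))*(-2 + 2*(-7)**2) = (3 + 0 + 9)*(-2 + 2*49) = 12*(-2 + 98) = 12*96 = 1152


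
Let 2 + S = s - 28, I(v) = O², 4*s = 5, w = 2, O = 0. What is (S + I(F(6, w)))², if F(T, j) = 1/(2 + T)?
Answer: 13225/16 ≈ 826.56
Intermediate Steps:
s = 5/4 (s = (¼)*5 = 5/4 ≈ 1.2500)
I(v) = 0 (I(v) = 0² = 0)
S = -115/4 (S = -2 + (5/4 - 28) = -2 - 107/4 = -115/4 ≈ -28.750)
(S + I(F(6, w)))² = (-115/4 + 0)² = (-115/4)² = 13225/16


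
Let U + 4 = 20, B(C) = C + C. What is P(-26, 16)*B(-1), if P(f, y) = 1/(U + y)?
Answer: -1/16 ≈ -0.062500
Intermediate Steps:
B(C) = 2*C
U = 16 (U = -4 + 20 = 16)
P(f, y) = 1/(16 + y)
P(-26, 16)*B(-1) = (2*(-1))/(16 + 16) = -2/32 = (1/32)*(-2) = -1/16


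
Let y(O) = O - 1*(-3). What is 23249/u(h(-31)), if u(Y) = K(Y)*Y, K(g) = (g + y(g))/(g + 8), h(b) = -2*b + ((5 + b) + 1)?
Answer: 1046205/2849 ≈ 367.22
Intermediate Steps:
y(O) = 3 + O (y(O) = O + 3 = 3 + O)
h(b) = 6 - b (h(b) = -2*b + (6 + b) = 6 - b)
K(g) = (3 + 2*g)/(8 + g) (K(g) = (g + (3 + g))/(g + 8) = (3 + 2*g)/(8 + g))
u(Y) = Y*(3 + 2*Y)/(8 + Y) (u(Y) = ((3 + 2*Y)/(8 + Y))*Y = Y*(3 + 2*Y)/(8 + Y))
23249/u(h(-31)) = 23249/(((6 - 1*(-31))*(3 + 2*(6 - 1*(-31)))/(8 + (6 - 1*(-31))))) = 23249/(((6 + 31)*(3 + 2*(6 + 31))/(8 + (6 + 31)))) = 23249/((37*(3 + 2*37)/(8 + 37))) = 23249/((37*(3 + 74)/45)) = 23249/((37*(1/45)*77)) = 23249/(2849/45) = 23249*(45/2849) = 1046205/2849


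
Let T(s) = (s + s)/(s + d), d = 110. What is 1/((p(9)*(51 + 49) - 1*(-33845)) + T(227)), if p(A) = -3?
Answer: 337/11305119 ≈ 2.9810e-5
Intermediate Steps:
T(s) = 2*s/(110 + s) (T(s) = (s + s)/(s + 110) = (2*s)/(110 + s) = 2*s/(110 + s))
1/((p(9)*(51 + 49) - 1*(-33845)) + T(227)) = 1/((-3*(51 + 49) - 1*(-33845)) + 2*227/(110 + 227)) = 1/((-3*100 + 33845) + 2*227/337) = 1/((-300 + 33845) + 2*227*(1/337)) = 1/(33545 + 454/337) = 1/(11305119/337) = 337/11305119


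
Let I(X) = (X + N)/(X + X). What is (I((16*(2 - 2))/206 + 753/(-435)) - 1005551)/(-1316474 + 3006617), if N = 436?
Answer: -504849571/848451786 ≈ -0.59502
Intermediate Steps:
I(X) = (436 + X)/(2*X) (I(X) = (X + 436)/(X + X) = (436 + X)/((2*X)) = (436 + X)*(1/(2*X)) = (436 + X)/(2*X))
(I((16*(2 - 2))/206 + 753/(-435)) - 1005551)/(-1316474 + 3006617) = ((436 + ((16*(2 - 2))/206 + 753/(-435)))/(2*((16*(2 - 2))/206 + 753/(-435))) - 1005551)/(-1316474 + 3006617) = ((436 + ((16*0)*(1/206) + 753*(-1/435)))/(2*((16*0)*(1/206) + 753*(-1/435))) - 1005551)/1690143 = ((436 + (0*(1/206) - 251/145))/(2*(0*(1/206) - 251/145)) - 1005551)*(1/1690143) = ((436 + (0 - 251/145))/(2*(0 - 251/145)) - 1005551)*(1/1690143) = ((436 - 251/145)/(2*(-251/145)) - 1005551)*(1/1690143) = ((½)*(-145/251)*(62969/145) - 1005551)*(1/1690143) = (-62969/502 - 1005551)*(1/1690143) = -504849571/502*1/1690143 = -504849571/848451786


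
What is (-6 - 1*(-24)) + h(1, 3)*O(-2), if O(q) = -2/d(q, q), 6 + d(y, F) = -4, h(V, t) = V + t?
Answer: 94/5 ≈ 18.800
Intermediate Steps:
d(y, F) = -10 (d(y, F) = -6 - 4 = -10)
O(q) = 1/5 (O(q) = -2/(-10) = -2*(-1/10) = 1/5)
(-6 - 1*(-24)) + h(1, 3)*O(-2) = (-6 - 1*(-24)) + (1 + 3)*(1/5) = (-6 + 24) + 4*(1/5) = 18 + 4/5 = 94/5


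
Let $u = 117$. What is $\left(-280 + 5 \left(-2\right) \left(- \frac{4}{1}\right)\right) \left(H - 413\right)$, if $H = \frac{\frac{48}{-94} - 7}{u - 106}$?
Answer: $\frac{51329760}{517} \approx 99284.0$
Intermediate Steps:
$H = - \frac{353}{517}$ ($H = \frac{\frac{48}{-94} - 7}{117 - 106} = \frac{48 \left(- \frac{1}{94}\right) - 7}{11} = \left(- \frac{24}{47} - 7\right) \frac{1}{11} = \left(- \frac{353}{47}\right) \frac{1}{11} = - \frac{353}{517} \approx -0.68279$)
$\left(-280 + 5 \left(-2\right) \left(- \frac{4}{1}\right)\right) \left(H - 413\right) = \left(-280 + 5 \left(-2\right) \left(- \frac{4}{1}\right)\right) \left(- \frac{353}{517} - 413\right) = \left(-280 - 10 \left(\left(-4\right) 1\right)\right) \left(- \frac{213874}{517}\right) = \left(-280 - -40\right) \left(- \frac{213874}{517}\right) = \left(-280 + 40\right) \left(- \frac{213874}{517}\right) = \left(-240\right) \left(- \frac{213874}{517}\right) = \frac{51329760}{517}$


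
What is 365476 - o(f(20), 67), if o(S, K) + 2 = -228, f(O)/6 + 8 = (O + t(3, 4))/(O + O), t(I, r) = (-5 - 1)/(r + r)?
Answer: 365706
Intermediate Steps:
t(I, r) = -3/r (t(I, r) = -6*1/(2*r) = -3/r)
f(O) = -48 + 3*(-¾ + O)/O (f(O) = -48 + 6*((O - 3/4)/(O + O)) = -48 + 6*((O - 3*¼)/((2*O))) = -48 + 6*((O - ¾)*(1/(2*O))) = -48 + 6*((-¾ + O)*(1/(2*O))) = -48 + 6*((-¾ + O)/(2*O)) = -48 + 3*(-¾ + O)/O)
o(S, K) = -230 (o(S, K) = -2 - 228 = -230)
365476 - o(f(20), 67) = 365476 - 1*(-230) = 365476 + 230 = 365706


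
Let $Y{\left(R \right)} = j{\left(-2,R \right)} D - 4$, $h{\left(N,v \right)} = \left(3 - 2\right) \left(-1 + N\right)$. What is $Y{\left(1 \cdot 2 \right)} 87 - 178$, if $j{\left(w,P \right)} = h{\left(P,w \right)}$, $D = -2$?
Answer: $-700$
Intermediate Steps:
$h{\left(N,v \right)} = -1 + N$ ($h{\left(N,v \right)} = 1 \left(-1 + N\right) = -1 + N$)
$j{\left(w,P \right)} = -1 + P$
$Y{\left(R \right)} = -2 - 2 R$ ($Y{\left(R \right)} = \left(-1 + R\right) \left(-2\right) - 4 = \left(2 - 2 R\right) - 4 = -2 - 2 R$)
$Y{\left(1 \cdot 2 \right)} 87 - 178 = \left(-2 - 2 \cdot 1 \cdot 2\right) 87 - 178 = \left(-2 - 4\right) 87 - 178 = \left(-6\right) 87 - 178 = -522 - 178 = -700$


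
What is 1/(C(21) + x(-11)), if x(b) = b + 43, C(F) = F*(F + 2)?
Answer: 1/515 ≈ 0.0019417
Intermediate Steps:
C(F) = F*(2 + F)
x(b) = 43 + b
1/(C(21) + x(-11)) = 1/(21*(2 + 21) + (43 - 11)) = 1/(21*23 + 32) = 1/(483 + 32) = 1/515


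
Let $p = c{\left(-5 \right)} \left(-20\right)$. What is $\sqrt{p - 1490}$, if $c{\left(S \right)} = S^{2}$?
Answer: $i \sqrt{1990} \approx 44.609 i$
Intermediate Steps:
$p = -500$ ($p = \left(-5\right)^{2} \left(-20\right) = 25 \left(-20\right) = -500$)
$\sqrt{p - 1490} = \sqrt{-500 - 1490} = \sqrt{-1990} = i \sqrt{1990}$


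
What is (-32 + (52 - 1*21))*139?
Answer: -139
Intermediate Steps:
(-32 + (52 - 1*21))*139 = (-32 + (52 - 21))*139 = (-32 + 31)*139 = -1*139 = -139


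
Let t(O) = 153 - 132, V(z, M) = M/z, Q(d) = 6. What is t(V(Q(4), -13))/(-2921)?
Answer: -21/2921 ≈ -0.0071893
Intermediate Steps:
t(O) = 21
t(V(Q(4), -13))/(-2921) = 21/(-2921) = 21*(-1/2921) = -21/2921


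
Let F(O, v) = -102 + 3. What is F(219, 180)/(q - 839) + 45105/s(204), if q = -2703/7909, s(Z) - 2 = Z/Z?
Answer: 99808435381/6638354 ≈ 15035.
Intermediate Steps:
F(O, v) = -99
s(Z) = 3 (s(Z) = 2 + Z/Z = 2 + 1 = 3)
q = -2703/7909 (q = -2703*1/7909 = -2703/7909 ≈ -0.34176)
F(219, 180)/(q - 839) + 45105/s(204) = -99/(-2703/7909 - 839) + 45105/3 = -99/(-6638354/7909) + 45105*(1/3) = -99*(-7909/6638354) + 15035 = 782991/6638354 + 15035 = 99808435381/6638354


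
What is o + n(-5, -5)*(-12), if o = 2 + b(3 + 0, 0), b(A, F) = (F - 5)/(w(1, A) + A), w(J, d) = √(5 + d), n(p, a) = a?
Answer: 47 + 10*√2 ≈ 61.142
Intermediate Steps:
b(A, F) = (-5 + F)/(A + √(5 + A)) (b(A, F) = (F - 5)/(√(5 + A) + A) = (-5 + F)/(A + √(5 + A)))
o = 2 - 5/(3 + 2*√2) (o = 2 + (-5 + 0)/((3 + 0) + √(5 + (3 + 0))) = 2 - 5/(3 + √(5 + 3)) = 2 - 5/(3 + √8) = 2 - 5/(3 + 2*√2) ≈ 1.1421)
o + n(-5, -5)*(-12) = (-13 + 10*√2) - 5*(-12) = (-13 + 10*√2) + 60 = 47 + 10*√2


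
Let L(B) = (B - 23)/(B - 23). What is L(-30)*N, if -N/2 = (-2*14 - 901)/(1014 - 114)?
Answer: 929/450 ≈ 2.0644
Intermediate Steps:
L(B) = 1 (L(B) = (-23 + B)/(-23 + B) = 1)
N = 929/450 (N = -2*(-2*14 - 901)/(1014 - 114) = -2*(-28 - 901)/900 = -(-1858)/900 = -2*(-929/900) = 929/450 ≈ 2.0644)
L(-30)*N = 1*(929/450) = 929/450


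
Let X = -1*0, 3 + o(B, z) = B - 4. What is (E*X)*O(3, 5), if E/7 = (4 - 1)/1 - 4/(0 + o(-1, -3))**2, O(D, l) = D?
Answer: 0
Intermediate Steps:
o(B, z) = -7 + B (o(B, z) = -3 + (B - 4) = -3 + (-4 + B) = -7 + B)
E = 329/16 (E = 7*((4 - 1)/1 - 4/(0 + (-7 - 1))**2) = 7*(3*1 - 4/(0 - 8)**2) = 7*(3 - 4/((-8)**2)) = 7*(3 - 4/64) = 7*(3 - 4*1/64) = 7*(3 - 1/16) = 7*(47/16) = 329/16 ≈ 20.563)
X = 0
(E*X)*O(3, 5) = ((329/16)*0)*3 = 0*3 = 0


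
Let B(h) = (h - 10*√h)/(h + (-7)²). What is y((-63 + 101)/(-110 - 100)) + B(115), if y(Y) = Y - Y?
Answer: 115/164 - 5*√115/82 ≈ 0.047329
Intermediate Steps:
B(h) = (h - 10*√h)/(49 + h) (B(h) = (h - 10*√h)/(h + 49) = (h - 10*√h)/(49 + h))
y(Y) = 0
y((-63 + 101)/(-110 - 100)) + B(115) = 0 + (115 - 10*√115)/(49 + 115) = 0 + (115 - 10*√115)/164 = 0 + (115/164 - 5*√115/82) = 115/164 - 5*√115/82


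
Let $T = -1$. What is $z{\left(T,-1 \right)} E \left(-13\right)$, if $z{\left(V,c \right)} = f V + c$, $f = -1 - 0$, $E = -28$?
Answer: $0$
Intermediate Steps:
$f = -1$ ($f = -1 + 0 = -1$)
$z{\left(V,c \right)} = c - V$ ($z{\left(V,c \right)} = - V + c = c - V$)
$z{\left(T,-1 \right)} E \left(-13\right) = \left(-1 - -1\right) \left(-28\right) \left(-13\right) = \left(-1 + 1\right) \left(-28\right) \left(-13\right) = 0 \left(-28\right) \left(-13\right) = 0 \left(-13\right) = 0$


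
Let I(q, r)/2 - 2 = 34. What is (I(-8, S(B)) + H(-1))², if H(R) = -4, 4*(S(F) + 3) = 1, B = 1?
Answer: 4624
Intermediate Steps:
S(F) = -11/4 (S(F) = -3 + (¼)*1 = -3 + ¼ = -11/4)
I(q, r) = 72 (I(q, r) = 4 + 2*34 = 4 + 68 = 72)
(I(-8, S(B)) + H(-1))² = (72 - 4)² = 68² = 4624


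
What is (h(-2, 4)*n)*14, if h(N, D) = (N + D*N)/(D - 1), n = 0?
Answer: 0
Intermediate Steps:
h(N, D) = (N + D*N)/(-1 + D)
(h(-2, 4)*n)*14 = (-2*(1 + 4)/(-1 + 4)*0)*14 = (-2*5/3*0)*14 = (-2*⅓*5*0)*14 = -10/3*0*14 = 0*14 = 0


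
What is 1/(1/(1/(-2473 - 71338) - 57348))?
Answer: -4232913229/73811 ≈ -57348.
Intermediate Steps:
1/(1/(1/(-2473 - 71338) - 57348)) = 1/(1/(1/(-73811) - 57348)) = 1/(1/(-1/73811 - 57348)) = 1/(1/(-4232913229/73811)) = 1/(-73811/4232913229) = -4232913229/73811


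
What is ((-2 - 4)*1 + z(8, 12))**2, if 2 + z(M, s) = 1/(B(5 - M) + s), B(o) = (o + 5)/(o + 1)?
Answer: 7569/121 ≈ 62.554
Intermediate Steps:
B(o) = (5 + o)/(1 + o)
z(M, s) = -2 + 1/(s + (10 - M)/(6 - M)) (z(M, s) = -2 + 1/((5 + (5 - M))/(1 + (5 - M)) + s) = -2 + 1/((10 - M)/(6 - M) + s) = -2 + 1/(s + (10 - M)/(6 - M)))
((-2 - 4)*1 + z(8, 12))**2 = ((-2 - 4)*1 + (20 - 2*8 + (-1 + 2*12)*(6 - 1*8))/(-10 + 8 + 12*(-6 + 8)))**2 = (-6*1 + (20 - 16 + (-1 + 24)*(6 - 8))/(-10 + 8 + 12*2))**2 = (-6 + (20 - 16 + 23*(-2))/(-10 + 8 + 24))**2 = (-6 + (20 - 16 - 46)/22)**2 = (-6 + (1/22)*(-42))**2 = (-6 - 21/11)**2 = (-87/11)**2 = 7569/121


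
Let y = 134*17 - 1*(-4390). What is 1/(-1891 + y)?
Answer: 1/4777 ≈ 0.00020934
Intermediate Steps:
y = 6668 (y = 2278 + 4390 = 6668)
1/(-1891 + y) = 1/(-1891 + 6668) = 1/4777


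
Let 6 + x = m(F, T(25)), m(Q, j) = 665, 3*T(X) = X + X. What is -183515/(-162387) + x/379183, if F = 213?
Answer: 69692781278/61574389821 ≈ 1.1318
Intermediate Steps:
T(X) = 2*X/3 (T(X) = (X + X)/3 = (2*X)/3 = 2*X/3)
x = 659 (x = -6 + 665 = 659)
-183515/(-162387) + x/379183 = -183515/(-162387) + 659/379183 = -183515*(-1/162387) + 659*(1/379183) = 183515/162387 + 659/379183 = 69692781278/61574389821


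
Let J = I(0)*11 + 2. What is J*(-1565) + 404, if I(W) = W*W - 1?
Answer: 14489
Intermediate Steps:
I(W) = -1 + W² (I(W) = W² - 1 = -1 + W²)
J = -9 (J = (-1 + 0²)*11 + 2 = (-1 + 0)*11 + 2 = -1*11 + 2 = -11 + 2 = -9)
J*(-1565) + 404 = -9*(-1565) + 404 = 14085 + 404 = 14489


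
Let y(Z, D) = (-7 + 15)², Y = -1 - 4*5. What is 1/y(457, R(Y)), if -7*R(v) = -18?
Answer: 1/64 ≈ 0.015625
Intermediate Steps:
Y = -21 (Y = -1 - 20 = -21)
R(v) = 18/7 (R(v) = -⅐*(-18) = 18/7)
y(Z, D) = 64 (y(Z, D) = 8² = 64)
1/y(457, R(Y)) = 1/64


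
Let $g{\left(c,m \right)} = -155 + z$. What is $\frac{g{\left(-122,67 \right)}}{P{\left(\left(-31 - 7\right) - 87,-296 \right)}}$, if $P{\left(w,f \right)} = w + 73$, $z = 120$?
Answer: $\frac{35}{52} \approx 0.67308$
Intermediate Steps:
$P{\left(w,f \right)} = 73 + w$
$g{\left(c,m \right)} = -35$ ($g{\left(c,m \right)} = -155 + 120 = -35$)
$\frac{g{\left(-122,67 \right)}}{P{\left(\left(-31 - 7\right) - 87,-296 \right)}} = - \frac{35}{73 - 125} = - \frac{35}{-52} = \left(-35\right) \left(- \frac{1}{52}\right) = \frac{35}{52}$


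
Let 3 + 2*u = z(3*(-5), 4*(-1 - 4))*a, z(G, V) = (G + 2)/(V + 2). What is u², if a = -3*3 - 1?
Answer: 2116/81 ≈ 26.123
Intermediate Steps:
a = -10 (a = -9 - 1 = -10)
z(G, V) = (2 + G)/(2 + V)
u = -46/9 (u = -3/2 + (((2 + 3*(-5))/(2 + 4*(-1 - 4)))*(-10))/2 = -3/2 + (((2 - 15)/(2 + 4*(-5)))*(-10))/2 = -3/2 + ((-13/(2 - 20))*(-10))/2 = -3/2 + ((-13/(-18))*(-10))/2 = -3/2 + (-1/18*(-13)*(-10))/2 = -3/2 + ((13/18)*(-10))/2 = -3/2 + (½)*(-65/9) = -3/2 - 65/18 = -46/9 ≈ -5.1111)
u² = (-46/9)² = 2116/81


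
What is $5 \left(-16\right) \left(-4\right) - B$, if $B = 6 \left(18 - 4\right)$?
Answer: $236$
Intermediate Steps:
$B = 84$ ($B = 6 \cdot 14 = 84$)
$5 \left(-16\right) \left(-4\right) - B = 5 \left(-16\right) \left(-4\right) - 84 = \left(-80\right) \left(-4\right) - 84 = 320 - 84 = 236$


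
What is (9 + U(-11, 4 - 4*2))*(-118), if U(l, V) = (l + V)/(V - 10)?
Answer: -8319/7 ≈ -1188.4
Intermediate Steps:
U(l, V) = (V + l)/(-10 + V)
(9 + U(-11, 4 - 4*2))*(-118) = (9 + ((4 - 4*2) - 11)/(-10 + (4 - 4*2)))*(-118) = (9 + ((4 - 8) - 11)/(-10 + (4 - 8)))*(-118) = (9 + (-4 - 11)/(-10 - 4))*(-118) = (9 - 15/(-14))*(-118) = (9 - 1/14*(-15))*(-118) = (9 + 15/14)*(-118) = (141/14)*(-118) = -8319/7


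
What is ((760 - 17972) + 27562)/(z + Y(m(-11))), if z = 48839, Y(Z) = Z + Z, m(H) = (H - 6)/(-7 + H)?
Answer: 46575/219784 ≈ 0.21191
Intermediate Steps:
m(H) = (-6 + H)/(-7 + H)
Y(Z) = 2*Z
((760 - 17972) + 27562)/(z + Y(m(-11))) = ((760 - 17972) + 27562)/(48839 + 2*((-6 - 11)/(-7 - 11))) = (-17212 + 27562)/(48839 + 2*(-17/(-18))) = 10350/(48839 + 2*(-1/18*(-17))) = 10350/(48839 + 2*(17/18)) = 10350/(48839 + 17/9) = 10350/(439568/9) = 10350*(9/439568) = 46575/219784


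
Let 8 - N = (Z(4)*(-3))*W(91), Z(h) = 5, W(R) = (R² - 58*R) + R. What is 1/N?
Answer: 1/46418 ≈ 2.1543e-5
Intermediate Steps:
W(R) = R² - 57*R
N = 46418 (N = 8 - 5*(-3)*91*(-57 + 91) = 8 - (-15)*91*34 = 8 - (-15)*3094 = 8 - 1*(-46410) = 8 + 46410 = 46418)
1/N = 1/46418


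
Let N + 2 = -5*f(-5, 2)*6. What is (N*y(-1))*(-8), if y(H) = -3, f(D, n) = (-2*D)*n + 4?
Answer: -17328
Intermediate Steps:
f(D, n) = 4 - 2*D*n (f(D, n) = -2*D*n + 4 = 4 - 2*D*n)
N = -722 (N = -2 - 5*(4 - 2*(-5)*2)*6 = -2 - 5*(4 + 20)*6 = -2 - 5*24*6 = -2 - 120*6 = -2 - 720 = -722)
(N*y(-1))*(-8) = -722*(-3)*(-8) = 2166*(-8) = -17328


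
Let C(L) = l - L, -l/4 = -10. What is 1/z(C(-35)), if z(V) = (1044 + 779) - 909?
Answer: 1/914 ≈ 0.0010941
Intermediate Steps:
l = 40 (l = -4*(-10) = 40)
C(L) = 40 - L
z(V) = 914 (z(V) = 1823 - 909 = 914)
1/z(C(-35)) = 1/914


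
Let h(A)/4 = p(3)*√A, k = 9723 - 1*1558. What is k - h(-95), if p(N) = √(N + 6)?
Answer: 8165 - 12*I*√95 ≈ 8165.0 - 116.96*I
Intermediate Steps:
p(N) = √(6 + N)
k = 8165 (k = 9723 - 1558 = 8165)
h(A) = 12*√A (h(A) = 4*(√(6 + 3)*√A) = 4*(√9*√A) = 4*(3*√A) = 12*√A)
k - h(-95) = 8165 - 12*√(-95) = 8165 - 12*I*√95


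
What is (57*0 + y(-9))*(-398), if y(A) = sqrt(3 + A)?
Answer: -398*I*sqrt(6) ≈ -974.9*I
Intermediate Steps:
(57*0 + y(-9))*(-398) = (57*0 + sqrt(3 - 9))*(-398) = (0 + sqrt(-6))*(-398) = (0 + I*sqrt(6))*(-398) = (I*sqrt(6))*(-398) = -398*I*sqrt(6)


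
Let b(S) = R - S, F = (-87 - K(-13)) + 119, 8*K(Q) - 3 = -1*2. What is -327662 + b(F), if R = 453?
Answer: -2617927/8 ≈ -3.2724e+5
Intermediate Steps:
K(Q) = ⅛ (K(Q) = 3/8 + (-1*2)/8 = 3/8 + (⅛)*(-2) = 3/8 - ¼ = ⅛)
F = 255/8 (F = (-87 - 1*⅛) + 119 = (-87 - ⅛) + 119 = -697/8 + 119 = 255/8 ≈ 31.875)
b(S) = 453 - S
-327662 + b(F) = -327662 + (453 - 1*255/8) = -327662 + (453 - 255/8) = -327662 + 3369/8 = -2617927/8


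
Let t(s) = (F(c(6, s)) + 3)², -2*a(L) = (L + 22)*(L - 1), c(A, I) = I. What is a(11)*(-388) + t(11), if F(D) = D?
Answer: 64216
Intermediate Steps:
a(L) = -(-1 + L)*(22 + L)/2 (a(L) = -(L + 22)*(L - 1)/2 = -(22 + L)*(-1 + L)/2 = -(-1 + L)*(22 + L)/2)
t(s) = (3 + s)² (t(s) = (s + 3)² = (3 + s)²)
a(11)*(-388) + t(11) = (11 - 21/2*11 - ½*11²)*(-388) + (3 + 11)² = (11 - 231/2 - ½*121)*(-388) + 14² = (11 - 231/2 - 121/2)*(-388) + 196 = -165*(-388) + 196 = 64020 + 196 = 64216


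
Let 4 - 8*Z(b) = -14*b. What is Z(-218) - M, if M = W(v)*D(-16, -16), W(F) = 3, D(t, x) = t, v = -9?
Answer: -333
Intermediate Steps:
Z(b) = 1/2 + 7*b/4 (Z(b) = 1/2 - (-7)*b/4 = 1/2 + 7*b/4)
M = -48 (M = 3*(-16) = -48)
Z(-218) - M = (1/2 + (7/4)*(-218)) - 1*(-48) = (1/2 - 763/2) + 48 = -381 + 48 = -333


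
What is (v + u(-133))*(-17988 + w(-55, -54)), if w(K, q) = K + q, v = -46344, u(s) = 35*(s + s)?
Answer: 1007170438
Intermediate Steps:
u(s) = 70*s (u(s) = 35*(2*s) = 70*s)
(v + u(-133))*(-17988 + w(-55, -54)) = (-46344 + 70*(-133))*(-17988 + (-55 - 54)) = (-46344 - 9310)*(-17988 - 109) = -55654*(-18097) = 1007170438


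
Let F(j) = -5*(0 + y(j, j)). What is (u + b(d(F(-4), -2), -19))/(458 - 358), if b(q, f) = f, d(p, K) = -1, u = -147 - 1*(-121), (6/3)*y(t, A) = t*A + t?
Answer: -9/20 ≈ -0.45000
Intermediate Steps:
y(t, A) = t/2 + A*t/2 (y(t, A) = (t*A + t)/2 = (A*t + t)/2 = (t + A*t)/2 = t/2 + A*t/2)
u = -26 (u = -147 + 121 = -26)
F(j) = -5*j*(1 + j)/2 (F(j) = -5*(0 + j*(1 + j)/2) = -5*j*(1 + j)/2)
(u + b(d(F(-4), -2), -19))/(458 - 358) = (-26 - 19)/(458 - 358) = -45/100 = -45*1/100 = -9/20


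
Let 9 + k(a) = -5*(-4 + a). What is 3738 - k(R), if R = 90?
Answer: 4177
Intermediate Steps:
k(a) = 11 - 5*a (k(a) = -9 - 5*(-4 + a) = -9 + (20 - 5*a) = 11 - 5*a)
3738 - k(R) = 3738 - (11 - 5*90) = 3738 - (11 - 450) = 3738 - 1*(-439) = 3738 + 439 = 4177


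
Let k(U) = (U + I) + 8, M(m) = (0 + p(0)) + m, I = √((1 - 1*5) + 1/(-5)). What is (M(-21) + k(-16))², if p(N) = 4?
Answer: (-125 + I*√105)²/25 ≈ 620.8 - 102.47*I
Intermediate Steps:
I = I*√105/5 (I = √((1 - 5) - ⅕) = √(-4 - ⅕) = √(-21/5) = I*√105/5 ≈ 2.0494*I)
M(m) = 4 + m (M(m) = (0 + 4) + m = 4 + m)
k(U) = 8 + U + I*√105/5 (k(U) = (U + I*√105/5) + 8 = 8 + U + I*√105/5)
(M(-21) + k(-16))² = ((4 - 21) + (8 - 16 + I*√105/5))² = (-17 + (-8 + I*√105/5))² = (-25 + I*√105/5)²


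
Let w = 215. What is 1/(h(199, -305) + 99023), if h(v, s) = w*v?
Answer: 1/141808 ≈ 7.0518e-6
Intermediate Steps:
h(v, s) = 215*v
1/(h(199, -305) + 99023) = 1/(215*199 + 99023) = 1/(42785 + 99023) = 1/141808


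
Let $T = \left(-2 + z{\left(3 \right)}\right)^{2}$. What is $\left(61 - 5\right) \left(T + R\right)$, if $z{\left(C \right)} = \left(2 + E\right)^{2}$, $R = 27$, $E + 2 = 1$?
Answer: $1568$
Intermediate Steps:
$E = -1$ ($E = -2 + 1 = -1$)
$z{\left(C \right)} = 1$ ($z{\left(C \right)} = \left(2 - 1\right)^{2} = 1^{2} = 1$)
$T = 1$ ($T = \left(-2 + 1\right)^{2} = \left(-1\right)^{2} = 1$)
$\left(61 - 5\right) \left(T + R\right) = \left(61 - 5\right) \left(1 + 27\right) = \left(61 - 5\right) 28 = 56 \cdot 28 = 1568$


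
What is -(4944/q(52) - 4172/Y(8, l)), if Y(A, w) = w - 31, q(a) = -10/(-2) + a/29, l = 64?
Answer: -3909524/6501 ≈ -601.37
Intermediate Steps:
q(a) = 5 + a/29 (q(a) = -10*(-½) + a*(1/29) = 5 + a/29)
Y(A, w) = -31 + w
-(4944/q(52) - 4172/Y(8, l)) = -(4944/(5 + (1/29)*52) - 4172/(-31 + 64)) = -(4944/(5 + 52/29) - 4172/33) = -(4944/(197/29) - 4172*1/33) = -(4944*(29/197) - 4172/33) = -(143376/197 - 4172/33) = -1*3909524/6501 = -3909524/6501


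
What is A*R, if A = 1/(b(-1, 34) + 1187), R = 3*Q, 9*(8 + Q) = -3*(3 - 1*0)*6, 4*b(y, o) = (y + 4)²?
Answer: -168/4757 ≈ -0.035316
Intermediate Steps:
b(y, o) = (4 + y)²/4 (b(y, o) = (y + 4)²/4 = (4 + y)²/4)
Q = -14 (Q = -8 + (-3*(3 - 1*0)*6)/9 = -8 + (-3*(3 + 0)*6)/9 = -8 + (-3*3*6)/9 = -8 + (-9*6)/9 = -8 + (⅑)*(-54) = -8 - 6 = -14)
R = -42 (R = 3*(-14) = -42)
A = 4/4757 (A = 1/((4 - 1)²/4 + 1187) = 1/((¼)*3² + 1187) = 1/((¼)*9 + 1187) = 1/(9/4 + 1187) = 1/(4757/4) = 4/4757 ≈ 0.00084087)
A*R = (4/4757)*(-42) = -168/4757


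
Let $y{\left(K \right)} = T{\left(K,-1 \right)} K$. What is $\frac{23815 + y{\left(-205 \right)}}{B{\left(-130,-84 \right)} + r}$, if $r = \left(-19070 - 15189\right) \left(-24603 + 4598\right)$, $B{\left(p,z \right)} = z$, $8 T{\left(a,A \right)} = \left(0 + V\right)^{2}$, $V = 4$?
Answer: $\frac{23405}{685351211} \approx 3.415 \cdot 10^{-5}$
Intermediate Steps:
$T{\left(a,A \right)} = 2$ ($T{\left(a,A \right)} = \frac{\left(0 + 4\right)^{2}}{8} = \frac{4^{2}}{8} = \frac{1}{8} \cdot 16 = 2$)
$r = 685351295$ ($r = \left(-34259\right) \left(-20005\right) = 685351295$)
$y{\left(K \right)} = 2 K$
$\frac{23815 + y{\left(-205 \right)}}{B{\left(-130,-84 \right)} + r} = \frac{23815 + 2 \left(-205\right)}{-84 + 685351295} = \frac{23815 - 410}{685351211} = 23405 \cdot \frac{1}{685351211} = \frac{23405}{685351211}$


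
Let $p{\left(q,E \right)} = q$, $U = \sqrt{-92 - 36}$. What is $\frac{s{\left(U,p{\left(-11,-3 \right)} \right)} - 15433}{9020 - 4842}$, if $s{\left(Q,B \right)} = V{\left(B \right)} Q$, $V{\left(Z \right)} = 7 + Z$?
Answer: $- \frac{15433}{4178} - \frac{16 i \sqrt{2}}{2089} \approx -3.6939 - 0.010832 i$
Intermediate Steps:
$U = 8 i \sqrt{2}$ ($U = \sqrt{-128} = 8 i \sqrt{2} \approx 11.314 i$)
$s{\left(Q,B \right)} = Q \left(7 + B\right)$ ($s{\left(Q,B \right)} = \left(7 + B\right) Q = Q \left(7 + B\right)$)
$\frac{s{\left(U,p{\left(-11,-3 \right)} \right)} - 15433}{9020 - 4842} = \frac{8 i \sqrt{2} \left(7 - 11\right) - 15433}{9020 - 4842} = \frac{8 i \sqrt{2} \left(-4\right) - 15433}{4178} = \left(- 32 i \sqrt{2} - 15433\right) \frac{1}{4178} = \left(-15433 - 32 i \sqrt{2}\right) \frac{1}{4178} = - \frac{15433}{4178} - \frac{16 i \sqrt{2}}{2089}$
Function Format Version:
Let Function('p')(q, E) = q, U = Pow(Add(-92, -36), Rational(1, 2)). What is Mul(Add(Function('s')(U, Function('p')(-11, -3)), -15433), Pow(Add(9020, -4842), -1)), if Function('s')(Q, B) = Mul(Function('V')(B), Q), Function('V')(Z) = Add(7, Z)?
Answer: Add(Rational(-15433, 4178), Mul(Rational(-16, 2089), I, Pow(2, Rational(1, 2)))) ≈ Add(-3.6939, Mul(-0.010832, I))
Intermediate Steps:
U = Mul(8, I, Pow(2, Rational(1, 2))) (U = Pow(-128, Rational(1, 2)) = Mul(8, I, Pow(2, Rational(1, 2))) ≈ Mul(11.314, I))
Function('s')(Q, B) = Mul(Q, Add(7, B)) (Function('s')(Q, B) = Mul(Add(7, B), Q) = Mul(Q, Add(7, B)))
Mul(Add(Function('s')(U, Function('p')(-11, -3)), -15433), Pow(Add(9020, -4842), -1)) = Mul(Add(Mul(Mul(8, I, Pow(2, Rational(1, 2))), Add(7, -11)), -15433), Pow(Add(9020, -4842), -1)) = Mul(Add(Mul(Mul(8, I, Pow(2, Rational(1, 2))), -4), -15433), Pow(4178, -1)) = Mul(Add(Mul(-32, I, Pow(2, Rational(1, 2))), -15433), Rational(1, 4178)) = Mul(Add(-15433, Mul(-32, I, Pow(2, Rational(1, 2)))), Rational(1, 4178)) = Add(Rational(-15433, 4178), Mul(Rational(-16, 2089), I, Pow(2, Rational(1, 2))))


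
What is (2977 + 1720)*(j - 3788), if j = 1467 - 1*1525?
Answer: -18064662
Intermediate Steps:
j = -58 (j = 1467 - 1525 = -58)
(2977 + 1720)*(j - 3788) = (2977 + 1720)*(-58 - 3788) = 4697*(-3846) = -18064662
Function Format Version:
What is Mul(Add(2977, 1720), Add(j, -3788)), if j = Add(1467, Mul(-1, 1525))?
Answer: -18064662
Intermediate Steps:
j = -58 (j = Add(1467, -1525) = -58)
Mul(Add(2977, 1720), Add(j, -3788)) = Mul(Add(2977, 1720), Add(-58, -3788)) = Mul(4697, -3846) = -18064662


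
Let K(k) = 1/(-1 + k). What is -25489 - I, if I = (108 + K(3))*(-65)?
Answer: -36873/2 ≈ -18437.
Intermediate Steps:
I = -14105/2 (I = (108 + 1/(-1 + 3))*(-65) = (108 + 1/2)*(-65) = (108 + ½)*(-65) = (217/2)*(-65) = -14105/2 ≈ -7052.5)
-25489 - I = -25489 - 1*(-14105/2) = -25489 + 14105/2 = -36873/2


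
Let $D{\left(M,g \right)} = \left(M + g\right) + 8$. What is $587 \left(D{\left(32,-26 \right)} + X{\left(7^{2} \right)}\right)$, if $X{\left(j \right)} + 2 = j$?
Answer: $35807$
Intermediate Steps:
$D{\left(M,g \right)} = 8 + M + g$
$X{\left(j \right)} = -2 + j$
$587 \left(D{\left(32,-26 \right)} + X{\left(7^{2} \right)}\right) = 587 \left(\left(8 + 32 - 26\right) - \left(2 - 7^{2}\right)\right) = 587 \left(14 + \left(-2 + 49\right)\right) = 587 \left(14 + 47\right) = 587 \cdot 61 = 35807$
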